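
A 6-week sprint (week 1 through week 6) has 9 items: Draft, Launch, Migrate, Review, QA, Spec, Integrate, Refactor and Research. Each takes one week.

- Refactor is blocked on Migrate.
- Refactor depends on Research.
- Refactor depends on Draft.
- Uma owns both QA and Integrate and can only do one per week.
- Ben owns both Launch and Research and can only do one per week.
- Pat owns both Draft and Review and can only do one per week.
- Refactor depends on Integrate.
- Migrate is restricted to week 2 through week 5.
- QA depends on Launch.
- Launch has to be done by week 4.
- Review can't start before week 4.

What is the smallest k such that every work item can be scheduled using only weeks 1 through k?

4 weeks

The precedence chain requires at least 2 distinct weeks.
Review can't be placed before week 4, so the schedule must run through at least week 4.
4 works (last occupied week: week 4): for example Review=week 4; Migrate=week 2; Launch=week 1; Spec=week 1; Research=week 2; Refactor=week 3; QA=week 2; Integrate=week 1; Draft=week 1.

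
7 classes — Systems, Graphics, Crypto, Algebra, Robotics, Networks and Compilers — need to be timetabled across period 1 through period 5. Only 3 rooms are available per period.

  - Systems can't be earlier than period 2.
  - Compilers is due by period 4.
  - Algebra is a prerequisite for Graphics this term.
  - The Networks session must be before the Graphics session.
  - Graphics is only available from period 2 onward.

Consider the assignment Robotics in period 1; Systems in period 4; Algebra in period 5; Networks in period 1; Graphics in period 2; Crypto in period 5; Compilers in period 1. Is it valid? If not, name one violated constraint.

No. Algebra is a prerequisite for Graphics this term is not satisfied.

Only 3 rooms are available per period — holds.
The Networks session must be before the Graphics session — holds.
Systems can't be earlier than period 2 — holds.
Algebra is a prerequisite for Graphics this term — violated.
Compilers is due by period 4 — holds.
Graphics is only available from period 2 onward — holds.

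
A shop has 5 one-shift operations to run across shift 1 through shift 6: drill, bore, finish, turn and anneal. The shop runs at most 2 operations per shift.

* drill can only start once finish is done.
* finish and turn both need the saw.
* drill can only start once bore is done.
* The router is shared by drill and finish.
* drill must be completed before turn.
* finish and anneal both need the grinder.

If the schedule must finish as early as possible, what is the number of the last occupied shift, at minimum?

shift 3

The precedence chain requires at least 3 distinct shifts.
With at most 2 per shift and 5 operations, at least 3 shifts are needed.
3 works (last occupied shift: shift 3): for example turn in shift 3, bore in shift 1, finish in shift 1, anneal in shift 2, drill in shift 2.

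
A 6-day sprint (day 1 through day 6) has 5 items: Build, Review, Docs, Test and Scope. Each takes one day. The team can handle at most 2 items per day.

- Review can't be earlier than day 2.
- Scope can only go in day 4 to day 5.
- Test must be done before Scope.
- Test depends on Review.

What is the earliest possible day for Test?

Precedence pushes Test to at least day 3; downstream work caps Test at day 4.
Test at day 3 is achievable: Scope in day 4, Review in day 2, Test in day 3, Build in day 1, Docs in day 1.

day 3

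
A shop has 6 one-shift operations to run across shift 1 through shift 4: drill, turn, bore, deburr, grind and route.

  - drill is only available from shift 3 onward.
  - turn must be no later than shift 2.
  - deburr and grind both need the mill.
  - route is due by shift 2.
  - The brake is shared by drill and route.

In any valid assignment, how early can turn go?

shift 1

Turn's own window allows nothing later than shift 2.
turn at shift 1 is achievable: deburr in shift 1, bore in shift 1, grind in shift 2, route in shift 1, turn in shift 1, drill in shift 3.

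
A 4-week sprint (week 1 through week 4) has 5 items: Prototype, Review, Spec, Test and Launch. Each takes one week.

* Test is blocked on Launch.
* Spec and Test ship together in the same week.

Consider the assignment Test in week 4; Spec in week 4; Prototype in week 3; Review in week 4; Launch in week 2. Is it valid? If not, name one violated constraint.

Valid

Test is blocked on Launch — holds.
Spec and Test ship together in the same week — holds.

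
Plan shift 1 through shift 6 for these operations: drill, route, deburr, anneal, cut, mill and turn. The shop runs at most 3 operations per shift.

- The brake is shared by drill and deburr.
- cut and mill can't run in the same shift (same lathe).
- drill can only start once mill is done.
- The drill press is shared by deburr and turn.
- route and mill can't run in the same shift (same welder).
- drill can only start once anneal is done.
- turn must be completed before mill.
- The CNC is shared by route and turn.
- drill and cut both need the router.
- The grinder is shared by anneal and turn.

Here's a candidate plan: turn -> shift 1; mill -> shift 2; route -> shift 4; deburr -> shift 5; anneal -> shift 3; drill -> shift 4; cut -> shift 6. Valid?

drill and cut both need the router — holds.
The shop runs at most 3 operations per shift — holds.
cut and mill can't run in the same shift (same lathe) — holds.
route and mill can't run in the same shift (same welder) — holds.
The brake is shared by drill and deburr — holds.
The drill press is shared by deburr and turn — holds.
drill can only start once anneal is done — holds.
The grinder is shared by anneal and turn — holds.
drill can only start once mill is done — holds.
turn must be completed before mill — holds.
The CNC is shared by route and turn — holds.

Yes, all constraints hold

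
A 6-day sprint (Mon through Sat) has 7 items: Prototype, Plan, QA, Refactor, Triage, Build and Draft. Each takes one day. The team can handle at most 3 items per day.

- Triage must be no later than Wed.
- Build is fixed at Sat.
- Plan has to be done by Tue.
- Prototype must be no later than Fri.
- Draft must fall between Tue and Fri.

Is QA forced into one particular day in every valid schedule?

QA can be Mon (e.g. Draft in Tue; Triage in Mon; QA in Mon; Prototype in Tue; Plan in Mon; Refactor in Tue; Build in Sat) or Tue (e.g. Draft in Tue, Refactor in Tue, QA in Tue, Triage in Mon, Build in Sat, Prototype in Mon, Plan in Mon).

No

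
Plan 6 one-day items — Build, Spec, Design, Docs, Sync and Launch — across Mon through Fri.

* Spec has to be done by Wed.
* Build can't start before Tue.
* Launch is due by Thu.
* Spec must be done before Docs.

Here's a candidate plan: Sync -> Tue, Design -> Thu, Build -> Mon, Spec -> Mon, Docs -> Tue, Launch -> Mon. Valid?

Invalid. Build can't start before Tue.

Spec has to be done by Wed — holds.
Build can't start before Tue — violated.
Spec must be done before Docs — holds.
Launch is due by Thu — holds.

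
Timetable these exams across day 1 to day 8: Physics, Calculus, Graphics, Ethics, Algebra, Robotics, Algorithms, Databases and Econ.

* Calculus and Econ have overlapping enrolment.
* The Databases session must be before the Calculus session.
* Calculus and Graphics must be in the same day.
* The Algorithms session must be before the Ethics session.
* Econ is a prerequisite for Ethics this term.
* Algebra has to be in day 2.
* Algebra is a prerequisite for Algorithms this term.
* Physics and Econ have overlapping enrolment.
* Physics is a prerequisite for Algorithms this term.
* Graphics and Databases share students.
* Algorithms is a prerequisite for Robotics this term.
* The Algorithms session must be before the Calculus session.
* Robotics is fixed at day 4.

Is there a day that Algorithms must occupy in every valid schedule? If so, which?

day 3

Algebra is fixed at day 2 and must come before Algorithms, so Algorithms is at least day 3.
Robotics is fixed at day 4 and must come after Algorithms, so Algorithms is at most day 3.
So Algorithms must be day 3.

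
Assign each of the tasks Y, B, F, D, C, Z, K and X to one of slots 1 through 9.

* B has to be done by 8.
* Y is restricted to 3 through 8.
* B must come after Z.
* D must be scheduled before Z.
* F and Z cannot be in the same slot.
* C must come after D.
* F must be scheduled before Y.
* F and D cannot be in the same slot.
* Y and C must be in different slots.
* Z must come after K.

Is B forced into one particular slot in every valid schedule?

B can be 3 (e.g. F in 3, X in 1, B in 3, Y in 4, Z in 2, C in 2, D in 1, K in 1) or 4 (e.g. B=4; C=2; F=2; Y=3; D=1; K=1; X=1; Z=3).

No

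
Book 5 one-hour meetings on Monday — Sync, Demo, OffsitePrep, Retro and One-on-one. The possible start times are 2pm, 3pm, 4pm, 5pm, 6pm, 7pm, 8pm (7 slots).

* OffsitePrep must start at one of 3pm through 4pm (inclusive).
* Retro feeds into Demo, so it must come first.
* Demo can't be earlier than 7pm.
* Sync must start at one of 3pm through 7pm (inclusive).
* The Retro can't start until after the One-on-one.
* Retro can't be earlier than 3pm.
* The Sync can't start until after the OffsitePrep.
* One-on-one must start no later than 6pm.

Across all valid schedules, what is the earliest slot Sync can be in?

4pm

Sync is available from 3pm; precedence pushes Sync to at least 4pm; Sync's own window allows nothing later than 7pm.
Sync at 4pm is achievable: OffsitePrep in 3pm, Retro in 3pm, One-on-one in 2pm, Sync in 4pm, Demo in 7pm.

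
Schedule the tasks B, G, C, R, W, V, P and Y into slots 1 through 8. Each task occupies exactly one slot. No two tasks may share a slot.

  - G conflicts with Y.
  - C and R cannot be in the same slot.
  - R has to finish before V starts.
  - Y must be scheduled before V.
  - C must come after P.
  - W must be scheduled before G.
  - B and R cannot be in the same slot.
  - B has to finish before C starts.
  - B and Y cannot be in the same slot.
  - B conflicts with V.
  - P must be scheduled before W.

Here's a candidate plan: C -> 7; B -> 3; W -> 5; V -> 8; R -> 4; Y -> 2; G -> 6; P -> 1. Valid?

Yes, all constraints hold

Y must be scheduled before V — holds.
P must be scheduled before W — holds.
G conflicts with Y — holds.
W must be scheduled before G — holds.
B and Y cannot be in the same slot — holds.
B conflicts with V — holds.
C and R cannot be in the same slot — holds.
R has to finish before V starts — holds.
No two tasks may share a slot — holds.
B and R cannot be in the same slot — holds.
C must come after P — holds.
B has to finish before C starts — holds.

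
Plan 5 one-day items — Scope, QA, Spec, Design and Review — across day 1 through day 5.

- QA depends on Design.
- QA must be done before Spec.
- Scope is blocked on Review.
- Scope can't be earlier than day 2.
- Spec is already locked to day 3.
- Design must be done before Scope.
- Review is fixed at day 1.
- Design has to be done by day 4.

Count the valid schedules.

Enumerating: QA=day 2; Spec=day 3; Review=day 1; Scope=day 2; Design=day 1 | Design in day 1, Scope in day 3, Review in day 1, QA in day 2, Spec in day 3 | Scope -> day 4; Design -> day 1; QA -> day 2; Review -> day 1; Spec -> day 3 | Scope -> day 5; Review -> day 1; Spec -> day 3; QA -> day 2; Design -> day 1.

4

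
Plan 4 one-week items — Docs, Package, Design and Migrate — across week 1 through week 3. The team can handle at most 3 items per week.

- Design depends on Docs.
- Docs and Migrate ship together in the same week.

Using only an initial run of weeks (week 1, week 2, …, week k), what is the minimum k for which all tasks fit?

The precedence chain requires at least 2 distinct weeks.
With at most 3 per week and 4 tasks, at least 2 weeks are needed.
2 works (last occupied week: week 2): for example Design -> week 2, Docs -> week 1, Migrate -> week 1, Package -> week 1.

2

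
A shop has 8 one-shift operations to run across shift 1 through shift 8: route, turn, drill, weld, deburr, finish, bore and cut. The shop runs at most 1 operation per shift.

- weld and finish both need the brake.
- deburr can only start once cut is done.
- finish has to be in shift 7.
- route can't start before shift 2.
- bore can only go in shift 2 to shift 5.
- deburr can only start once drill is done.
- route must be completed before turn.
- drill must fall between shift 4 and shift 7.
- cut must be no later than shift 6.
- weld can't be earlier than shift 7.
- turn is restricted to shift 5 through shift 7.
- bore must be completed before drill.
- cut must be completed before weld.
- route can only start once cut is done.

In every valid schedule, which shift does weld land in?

shift 8

weld's window is shift 7–shift 8.
finish is fixed at shift 7, and weld can't share a shift with finish.
So weld must be shift 8.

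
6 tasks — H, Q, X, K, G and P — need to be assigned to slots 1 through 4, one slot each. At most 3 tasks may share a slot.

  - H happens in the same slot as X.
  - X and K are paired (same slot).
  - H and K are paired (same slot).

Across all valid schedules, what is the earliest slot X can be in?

X at 1 is achievable: Q -> 2; K -> 1; P -> 2; H -> 1; X -> 1; G -> 2.

1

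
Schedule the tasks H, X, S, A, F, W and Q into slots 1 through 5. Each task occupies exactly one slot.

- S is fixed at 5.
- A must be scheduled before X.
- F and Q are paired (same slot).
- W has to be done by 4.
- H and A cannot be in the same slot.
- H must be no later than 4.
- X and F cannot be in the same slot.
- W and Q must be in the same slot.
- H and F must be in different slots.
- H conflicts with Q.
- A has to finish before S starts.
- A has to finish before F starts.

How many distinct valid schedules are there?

Splitting on H: it can be 1 (5), 2 (7), 3 (8), 4 (8). Listing each branch's schedules as (X, S, A, F, W, Q):
H=1: (3,5,2,4,4,4) (4,5,2,3,3,3) (5,5,2,3,3,3) (5,5,2,4,4,4) (5,5,3,4,4,4) — 5.
H=2: (2,5,1,3,3,3) (2,5,1,4,4,4) (3,5,1,4,4,4) (4,5,1,3,3,3) (5,5,1,3,3,3) (5,5,1,4,4,4) (5,5,3,4,4,4) — 7.
H=3: (2,5,1,4,4,4) (3,5,1,2,2,2) (3,5,1,4,4,4) (3,5,2,4,4,4) (4,5,1,2,2,2) (5,5,1,2,2,2) (5,5,1,4,4,4) (5,5,2,4,4,4) — 8.
H=4: (2,5,1,3,3,3) (3,5,1,2,2,2) (4,5,1,2,2,2) (4,5,1,3,3,3) (4,5,2,3,3,3) (5,5,1,2,2,2) (5,5,1,3,3,3) (5,5,2,3,3,3) — 8.
Summing: 5 + 7 + 8 + 8 = 28.

28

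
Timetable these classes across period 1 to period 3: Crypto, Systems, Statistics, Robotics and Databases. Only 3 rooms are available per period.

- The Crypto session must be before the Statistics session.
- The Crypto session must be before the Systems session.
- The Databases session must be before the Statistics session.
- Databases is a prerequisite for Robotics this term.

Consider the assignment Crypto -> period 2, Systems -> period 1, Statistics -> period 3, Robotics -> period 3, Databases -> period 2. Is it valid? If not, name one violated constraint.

No. The Crypto session must be before the Systems session is not satisfied.

Only 3 rooms are available per period — holds.
The Crypto session must be before the Systems session — violated.
Databases is a prerequisite for Robotics this term — holds.
The Crypto session must be before the Statistics session — holds.
The Databases session must be before the Statistics session — holds.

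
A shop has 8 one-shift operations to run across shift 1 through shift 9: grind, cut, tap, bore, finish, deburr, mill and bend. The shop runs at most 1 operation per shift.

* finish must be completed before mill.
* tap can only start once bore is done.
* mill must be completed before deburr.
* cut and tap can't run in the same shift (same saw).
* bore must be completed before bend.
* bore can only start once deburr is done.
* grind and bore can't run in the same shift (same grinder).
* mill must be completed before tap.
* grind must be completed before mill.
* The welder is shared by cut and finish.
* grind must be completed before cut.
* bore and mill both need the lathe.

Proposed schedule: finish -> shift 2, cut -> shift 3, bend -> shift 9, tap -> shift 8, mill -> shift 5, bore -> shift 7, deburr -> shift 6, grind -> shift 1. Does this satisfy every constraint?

tap can only start once bore is done — holds.
bore can only start once deburr is done — holds.
grind must be completed before cut — holds.
The shop runs at most 1 operation per shift — holds.
mill must be completed before tap — holds.
cut and tap can't run in the same shift (same saw) — holds.
The welder is shared by cut and finish — holds.
finish must be completed before mill — holds.
mill must be completed before deburr — holds.
bore must be completed before bend — holds.
bore and mill both need the lathe — holds.
grind and bore can't run in the same shift (same grinder) — holds.
grind must be completed before mill — holds.

Yes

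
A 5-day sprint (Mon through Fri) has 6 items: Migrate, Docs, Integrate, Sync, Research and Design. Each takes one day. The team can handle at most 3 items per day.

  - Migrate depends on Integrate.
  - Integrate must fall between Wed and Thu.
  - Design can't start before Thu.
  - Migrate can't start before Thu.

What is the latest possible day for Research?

Fri

Research at Fri is achievable: Docs in Mon, Integrate in Wed, Design in Thu, Research in Fri, Migrate in Thu, Sync in Mon.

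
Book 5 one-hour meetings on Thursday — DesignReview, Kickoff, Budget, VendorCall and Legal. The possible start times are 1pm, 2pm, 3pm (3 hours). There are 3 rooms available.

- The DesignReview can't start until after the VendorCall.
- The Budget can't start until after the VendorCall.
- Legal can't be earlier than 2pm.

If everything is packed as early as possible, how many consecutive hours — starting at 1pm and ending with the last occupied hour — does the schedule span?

2 hours

The precedence chain requires at least 2 distinct hours.
With at most 3 per hour and 5 meetings, at least 2 hours are needed.
2 works (last occupied hour: 2pm): for example Legal=2pm; Kickoff=1pm; VendorCall=1pm; DesignReview=2pm; Budget=2pm.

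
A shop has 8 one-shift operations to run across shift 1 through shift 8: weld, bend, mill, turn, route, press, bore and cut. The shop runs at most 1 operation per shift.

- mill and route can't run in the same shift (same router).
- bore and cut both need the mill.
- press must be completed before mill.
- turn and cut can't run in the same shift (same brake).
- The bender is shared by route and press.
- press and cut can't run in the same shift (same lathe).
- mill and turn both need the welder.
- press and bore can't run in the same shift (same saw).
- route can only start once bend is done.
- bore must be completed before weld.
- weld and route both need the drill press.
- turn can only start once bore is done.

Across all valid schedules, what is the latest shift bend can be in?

shift 7

Downstream work caps bend at shift 7.
bend at shift 7 is achievable: weld in shift 2, bore in shift 1, route in shift 8, mill in shift 4, turn in shift 5, cut in shift 6, bend in shift 7, press in shift 3.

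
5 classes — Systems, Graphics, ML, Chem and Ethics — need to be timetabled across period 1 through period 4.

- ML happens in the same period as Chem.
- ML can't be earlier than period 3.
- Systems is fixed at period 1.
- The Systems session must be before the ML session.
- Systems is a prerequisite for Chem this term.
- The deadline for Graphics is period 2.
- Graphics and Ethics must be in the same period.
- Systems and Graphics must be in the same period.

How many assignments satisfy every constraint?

Enumerating: Systems -> period 1, Ethics -> period 1, ML -> period 3, Graphics -> period 1, Chem -> period 3 | Ethics in period 1; Graphics in period 1; Chem in period 4; ML in period 4; Systems in period 1.

2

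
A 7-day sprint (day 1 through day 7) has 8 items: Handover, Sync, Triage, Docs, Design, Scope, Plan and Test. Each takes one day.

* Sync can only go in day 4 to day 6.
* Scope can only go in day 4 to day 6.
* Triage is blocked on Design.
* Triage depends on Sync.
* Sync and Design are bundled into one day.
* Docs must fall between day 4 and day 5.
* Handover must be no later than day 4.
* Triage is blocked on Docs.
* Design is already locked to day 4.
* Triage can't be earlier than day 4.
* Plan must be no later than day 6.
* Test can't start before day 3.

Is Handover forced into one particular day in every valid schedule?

Handover can be day 1 (e.g. Docs -> day 4; Scope -> day 4; Plan -> day 1; Handover -> day 1; Sync -> day 4; Test -> day 3; Triage -> day 5; Design -> day 4) or day 2 (e.g. Design in day 4; Plan in day 1; Triage in day 5; Test in day 3; Scope in day 4; Sync in day 4; Docs in day 4; Handover in day 2).

No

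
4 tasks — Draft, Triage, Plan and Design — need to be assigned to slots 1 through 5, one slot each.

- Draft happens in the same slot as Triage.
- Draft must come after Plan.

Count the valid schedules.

50

Splitting on Draft: it can be 2 (5), 3 (10), 4 (15), 5 (20). Listing each branch's schedules as (Triage, Plan, Design):
Draft=2: (2,1,1) (2,1,2) (2,1,3) (2,1,4) (2,1,5) — 5.
Draft=3: (3,1,1) (3,1,2) (3,1,3) (3,1,4) (3,1,5) (3,2,1) (3,2,2) (3,2,3) (3,2,4) (3,2,5) — 10.
Draft=4: (4,1,1) (4,1,2) (4,1,3) (4,1,4) (4,1,5) (4,2,1) (4,2,2) (4,2,3) (4,2,4) (4,2,5) (4,3,1) (4,3,2) (4,3,3) (4,3,4) (4,3,5) — 15.
Draft=5: (5,1,1) (5,1,2) (5,1,3) (5,1,4) (5,1,5) (5,2,1) (5,2,2) (5,2,3) (5,2,4) (5,2,5) (5,3,1) (5,3,2) (5,3,3) (5,3,4) (5,3,5) (5,4,1) (5,4,2) (5,4,3) (5,4,4) (5,4,5) — 20.
Summing: 5 + 10 + 15 + 20 = 50.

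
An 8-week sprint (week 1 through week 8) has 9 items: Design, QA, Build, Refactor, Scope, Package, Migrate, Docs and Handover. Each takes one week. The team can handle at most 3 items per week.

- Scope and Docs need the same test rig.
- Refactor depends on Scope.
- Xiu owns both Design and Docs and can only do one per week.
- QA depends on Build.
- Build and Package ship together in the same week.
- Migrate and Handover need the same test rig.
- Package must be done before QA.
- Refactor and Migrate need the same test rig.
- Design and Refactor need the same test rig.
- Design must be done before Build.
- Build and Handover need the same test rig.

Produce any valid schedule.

Scope=week 1, QA=week 3, Design=week 1, Package=week 2, Migrate=week 1, Handover=week 3, Docs=week 3, Build=week 2, Refactor=week 2

Checking: Design(week 1) before Build(week 2); Package(week 2) before QA(week 3); Build(week 2) before QA(week 3); Scope(week 1) before Refactor(week 2); Design(week 1) != Refactor(week 2); Refactor(week 2) != Migrate(week 1); Scope(week 1) != Docs(week 3); Design(week 1) != Docs(week 3); Build(week 2) != Handover(week 3); Migrate(week 1) != Handover(week 3); Build = Package = week 2; max 3 per week (cap 3).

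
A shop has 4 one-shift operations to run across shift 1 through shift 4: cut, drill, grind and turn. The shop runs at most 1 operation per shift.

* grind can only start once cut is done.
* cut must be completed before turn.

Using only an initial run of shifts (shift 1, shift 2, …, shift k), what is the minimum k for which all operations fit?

The precedence chain requires at least 2 distinct shifts.
With at most 1 per shift and 4 operations, at least 4 shifts are needed.
4 works (last occupied shift: shift 4): for example turn=shift 3; drill=shift 4; cut=shift 1; grind=shift 2.

4 shifts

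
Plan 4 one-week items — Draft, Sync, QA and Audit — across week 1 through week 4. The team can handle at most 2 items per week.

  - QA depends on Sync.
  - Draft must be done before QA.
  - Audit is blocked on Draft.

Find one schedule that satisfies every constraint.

Sync -> week 1, Audit -> week 2, Draft -> week 1, QA -> week 2

Checking: Draft(week 1) before QA(week 2); Draft(week 1) before Audit(week 2); Sync(week 1) before QA(week 2); max 2 per week (cap 2).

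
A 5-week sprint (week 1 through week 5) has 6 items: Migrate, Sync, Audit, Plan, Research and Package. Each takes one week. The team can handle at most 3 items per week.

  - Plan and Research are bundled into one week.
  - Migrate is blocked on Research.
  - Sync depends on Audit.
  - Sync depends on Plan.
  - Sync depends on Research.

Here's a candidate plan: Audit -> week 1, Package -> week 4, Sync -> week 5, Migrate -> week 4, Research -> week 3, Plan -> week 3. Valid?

Sync depends on Plan — holds.
Sync depends on Research — holds.
Sync depends on Audit — holds.
Migrate is blocked on Research — holds.
Plan and Research are bundled into one week — holds.
The team can handle at most 3 items per week — holds.

Yes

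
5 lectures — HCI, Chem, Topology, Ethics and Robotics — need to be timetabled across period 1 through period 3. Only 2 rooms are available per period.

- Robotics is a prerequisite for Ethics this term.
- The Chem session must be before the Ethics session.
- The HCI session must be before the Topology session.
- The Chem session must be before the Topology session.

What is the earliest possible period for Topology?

period 2

Precedence pushes Topology to at least period 2.
Topology at period 2 is achievable: Ethics=period 3, HCI=period 1, Topology=period 2, Robotics=period 2, Chem=period 1.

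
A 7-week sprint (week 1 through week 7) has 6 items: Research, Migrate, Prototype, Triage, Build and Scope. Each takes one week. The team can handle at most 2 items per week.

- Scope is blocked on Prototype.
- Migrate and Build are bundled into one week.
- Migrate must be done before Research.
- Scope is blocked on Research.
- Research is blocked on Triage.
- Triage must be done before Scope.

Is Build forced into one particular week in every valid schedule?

No

Build can be week 1 (e.g. Migrate -> week 1; Scope -> week 4; Triage -> week 2; Prototype -> week 2; Build -> week 1; Research -> week 3) or week 2 (e.g. Build=week 2, Migrate=week 2, Prototype=week 1, Research=week 3, Scope=week 4, Triage=week 1).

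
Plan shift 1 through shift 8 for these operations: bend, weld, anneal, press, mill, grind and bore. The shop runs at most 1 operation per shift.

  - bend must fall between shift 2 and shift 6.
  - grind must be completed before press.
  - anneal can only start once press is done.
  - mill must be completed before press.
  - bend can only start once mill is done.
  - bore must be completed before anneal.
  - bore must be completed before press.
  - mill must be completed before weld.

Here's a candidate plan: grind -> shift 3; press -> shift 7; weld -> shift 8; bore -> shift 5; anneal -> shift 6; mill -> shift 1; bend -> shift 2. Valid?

anneal can only start once press is done — violated.
bore must be completed before anneal — holds.
bore must be completed before press — holds.
mill must be completed before weld — holds.
mill must be completed before press — holds.
bend can only start once mill is done — holds.
bend must fall between shift 2 and shift 6 — holds.
grind must be completed before press — holds.
The shop runs at most 1 operation per shift — holds.

No — it violates: anneal can only start once press is done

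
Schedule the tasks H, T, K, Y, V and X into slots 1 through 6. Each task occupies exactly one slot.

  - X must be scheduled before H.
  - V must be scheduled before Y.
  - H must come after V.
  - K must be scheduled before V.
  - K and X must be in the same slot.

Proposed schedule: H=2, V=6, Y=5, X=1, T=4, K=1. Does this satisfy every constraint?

No. H must come after V is not satisfied.

H must come after V — violated.
X must be scheduled before H — holds.
V must be scheduled before Y — violated.
K and X must be in the same slot — holds.
K must be scheduled before V — holds.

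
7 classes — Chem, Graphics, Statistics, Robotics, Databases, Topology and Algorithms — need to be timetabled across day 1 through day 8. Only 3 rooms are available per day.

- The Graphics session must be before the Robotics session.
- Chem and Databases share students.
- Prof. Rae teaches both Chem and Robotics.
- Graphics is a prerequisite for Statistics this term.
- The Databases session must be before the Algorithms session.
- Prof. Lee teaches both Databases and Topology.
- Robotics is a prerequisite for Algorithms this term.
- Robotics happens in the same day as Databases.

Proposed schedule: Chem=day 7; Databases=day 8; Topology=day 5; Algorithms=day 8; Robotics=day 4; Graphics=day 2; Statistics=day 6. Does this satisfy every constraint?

Invalid. Robotics happens in the same day as Databases.

Graphics is a prerequisite for Statistics this term — holds.
Prof. Lee teaches both Databases and Topology — holds.
Robotics is a prerequisite for Algorithms this term — holds.
Chem and Databases share students — holds.
The Graphics session must be before the Robotics session — holds.
Robotics happens in the same day as Databases — violated.
Prof. Rae teaches both Chem and Robotics — holds.
The Databases session must be before the Algorithms session — violated.
Only 3 rooms are available per day — holds.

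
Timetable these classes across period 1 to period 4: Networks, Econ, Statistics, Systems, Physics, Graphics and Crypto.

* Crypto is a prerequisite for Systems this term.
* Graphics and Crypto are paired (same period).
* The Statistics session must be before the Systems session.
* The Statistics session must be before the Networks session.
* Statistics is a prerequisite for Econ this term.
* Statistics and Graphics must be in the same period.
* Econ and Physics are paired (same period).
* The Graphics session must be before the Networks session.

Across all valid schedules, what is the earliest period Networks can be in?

Precedence pushes Networks to at least period 2.
Networks at period 2 is achievable: Crypto -> period 1; Physics -> period 2; Systems -> period 2; Econ -> period 2; Graphics -> period 1; Statistics -> period 1; Networks -> period 2.

period 2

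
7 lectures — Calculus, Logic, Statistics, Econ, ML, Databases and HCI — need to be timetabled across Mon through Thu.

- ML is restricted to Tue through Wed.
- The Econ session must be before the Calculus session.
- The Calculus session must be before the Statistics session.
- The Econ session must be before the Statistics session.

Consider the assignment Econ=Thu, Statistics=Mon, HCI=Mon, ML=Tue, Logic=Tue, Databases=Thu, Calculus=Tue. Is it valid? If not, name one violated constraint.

The Econ session must be before the Calculus session — violated.
ML is restricted to Tue through Wed — holds.
The Econ session must be before the Statistics session — violated.
The Calculus session must be before the Statistics session — violated.

No — it violates: The Econ session must be before the Statistics session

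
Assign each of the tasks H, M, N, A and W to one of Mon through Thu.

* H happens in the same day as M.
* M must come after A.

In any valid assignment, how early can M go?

Tue

Precedence pushes M to at least Tue.
M at Tue is achievable: N=Mon; A=Mon; M=Tue; H=Tue; W=Mon.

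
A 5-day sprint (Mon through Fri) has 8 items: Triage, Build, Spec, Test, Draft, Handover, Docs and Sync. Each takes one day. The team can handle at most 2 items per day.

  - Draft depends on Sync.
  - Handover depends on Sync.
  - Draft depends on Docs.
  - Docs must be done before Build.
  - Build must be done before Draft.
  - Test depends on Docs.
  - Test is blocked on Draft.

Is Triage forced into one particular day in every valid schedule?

No

Triage can be Mon (e.g. Handover -> Wed; Docs -> Mon; Triage -> Mon; Build -> Tue; Sync -> Tue; Test -> Thu; Draft -> Wed; Spec -> Thu) or Tue (e.g. Handover -> Wed, Docs -> Mon, Triage -> Tue, Test -> Thu, Draft -> Wed, Spec -> Thu, Sync -> Mon, Build -> Tue).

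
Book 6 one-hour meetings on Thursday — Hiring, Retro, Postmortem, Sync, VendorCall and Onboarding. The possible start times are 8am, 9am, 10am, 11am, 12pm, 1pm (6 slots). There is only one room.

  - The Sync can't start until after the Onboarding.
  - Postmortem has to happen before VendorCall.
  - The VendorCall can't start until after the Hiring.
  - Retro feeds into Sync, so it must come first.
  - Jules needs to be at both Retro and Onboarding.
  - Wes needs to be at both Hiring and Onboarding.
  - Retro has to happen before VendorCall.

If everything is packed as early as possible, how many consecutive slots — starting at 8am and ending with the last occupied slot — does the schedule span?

The precedence chain requires at least 2 distinct slots.
With at most 1 per slot and 6 meetings, at least 6 slots are needed.
6 works (last occupied slot: 1pm): for example Onboarding in 12pm; VendorCall in 11am; Postmortem in 10am; Sync in 1pm; Hiring in 9am; Retro in 8am.

6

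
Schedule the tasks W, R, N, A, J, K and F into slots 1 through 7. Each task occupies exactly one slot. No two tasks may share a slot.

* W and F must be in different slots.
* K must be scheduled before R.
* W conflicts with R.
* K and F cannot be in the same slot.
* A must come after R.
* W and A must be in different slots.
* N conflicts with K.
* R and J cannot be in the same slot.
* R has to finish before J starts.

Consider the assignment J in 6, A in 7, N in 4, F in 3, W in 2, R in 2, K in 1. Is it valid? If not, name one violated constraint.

K must be scheduled before R — holds.
W and A must be in different slots — holds.
No two tasks may share a slot — violated.
W conflicts with R — violated.
R and J cannot be in the same slot — holds.
K and F cannot be in the same slot — holds.
N conflicts with K — holds.
R has to finish before J starts — holds.
W and F must be in different slots — holds.
A must come after R — holds.

No — it violates: W conflicts with R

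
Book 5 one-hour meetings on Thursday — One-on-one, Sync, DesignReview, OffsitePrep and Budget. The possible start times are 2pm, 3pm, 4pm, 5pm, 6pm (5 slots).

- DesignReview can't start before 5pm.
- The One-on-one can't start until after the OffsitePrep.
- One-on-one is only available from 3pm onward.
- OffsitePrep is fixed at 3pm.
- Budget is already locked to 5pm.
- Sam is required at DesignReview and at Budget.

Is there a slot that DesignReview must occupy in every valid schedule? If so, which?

6pm

DesignReview's window is 5pm–6pm.
Budget is fixed at 5pm, and DesignReview can't share a slot with Budget.
So DesignReview must be 6pm.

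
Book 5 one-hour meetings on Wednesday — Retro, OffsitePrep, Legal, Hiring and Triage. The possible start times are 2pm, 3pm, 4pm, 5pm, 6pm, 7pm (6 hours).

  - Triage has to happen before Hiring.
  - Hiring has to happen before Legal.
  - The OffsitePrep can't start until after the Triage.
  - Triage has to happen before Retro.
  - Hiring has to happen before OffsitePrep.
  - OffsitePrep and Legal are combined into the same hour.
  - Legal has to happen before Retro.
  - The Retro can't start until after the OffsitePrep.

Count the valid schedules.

15

Splitting on Retro: it can be 5pm (1), 6pm (4), 7pm (10). Listing each branch's schedules as (OffsitePrep, Legal, Hiring, Triage):
Retro=5pm: (4pm,4pm,3pm,2pm) — 1.
Retro=6pm: (4pm,4pm,3pm,2pm) (5pm,5pm,3pm,2pm) (5pm,5pm,4pm,2pm) (5pm,5pm,4pm,3pm) — 4.
Retro=7pm: (4pm,4pm,3pm,2pm) (5pm,5pm,3pm,2pm) (5pm,5pm,4pm,2pm) (5pm,5pm,4pm,3pm) (6pm,6pm,3pm,2pm) (6pm,6pm,4pm,2pm) (6pm,6pm,4pm,3pm) (6pm,6pm,5pm,2pm) (6pm,6pm,5pm,3pm) (6pm,6pm,5pm,4pm) — 10.
Summing: 1 + 4 + 10 = 15.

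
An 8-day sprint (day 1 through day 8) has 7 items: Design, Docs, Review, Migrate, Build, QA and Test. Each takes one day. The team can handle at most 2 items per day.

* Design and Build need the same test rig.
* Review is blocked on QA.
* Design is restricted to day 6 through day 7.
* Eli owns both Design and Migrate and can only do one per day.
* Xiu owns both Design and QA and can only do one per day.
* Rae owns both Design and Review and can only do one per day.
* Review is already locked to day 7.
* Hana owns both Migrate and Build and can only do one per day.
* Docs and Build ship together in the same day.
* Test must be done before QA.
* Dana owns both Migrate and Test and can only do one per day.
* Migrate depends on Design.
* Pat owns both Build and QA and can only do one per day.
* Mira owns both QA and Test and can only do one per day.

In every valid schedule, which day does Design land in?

day 6

Design's window is day 6–day 7.
Review is fixed at day 7, and Design can't share a day with Review.
So Design must be day 6.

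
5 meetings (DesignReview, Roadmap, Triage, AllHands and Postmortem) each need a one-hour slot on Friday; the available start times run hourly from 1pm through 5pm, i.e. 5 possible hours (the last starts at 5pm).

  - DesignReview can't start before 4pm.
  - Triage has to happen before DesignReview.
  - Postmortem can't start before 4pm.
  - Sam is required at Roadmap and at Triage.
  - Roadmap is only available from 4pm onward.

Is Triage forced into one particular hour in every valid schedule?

No

Triage can be 1pm (e.g. AllHands=1pm, Postmortem=4pm, Triage=1pm, Roadmap=4pm, DesignReview=4pm) or 2pm (e.g. Postmortem -> 4pm, AllHands -> 1pm, DesignReview -> 4pm, Triage -> 2pm, Roadmap -> 4pm).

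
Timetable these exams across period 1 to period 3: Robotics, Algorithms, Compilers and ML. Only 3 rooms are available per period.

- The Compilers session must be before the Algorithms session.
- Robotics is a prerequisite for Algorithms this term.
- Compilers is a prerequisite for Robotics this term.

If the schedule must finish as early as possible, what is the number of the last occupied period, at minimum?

The precedence chain requires at least 3 distinct periods.
With at most 3 per period and 4 exams, at least 2 periods are needed.
3 works (last occupied period: period 3): for example ML=period 1; Algorithms=period 3; Compilers=period 1; Robotics=period 2.

3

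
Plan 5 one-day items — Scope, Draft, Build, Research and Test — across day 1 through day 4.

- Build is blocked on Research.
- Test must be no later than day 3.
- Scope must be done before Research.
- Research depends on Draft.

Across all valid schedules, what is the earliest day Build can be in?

day 3

Precedence pushes Build to at least day 3.
Build at day 3 is achievable: Build=day 3, Test=day 1, Scope=day 1, Research=day 2, Draft=day 1.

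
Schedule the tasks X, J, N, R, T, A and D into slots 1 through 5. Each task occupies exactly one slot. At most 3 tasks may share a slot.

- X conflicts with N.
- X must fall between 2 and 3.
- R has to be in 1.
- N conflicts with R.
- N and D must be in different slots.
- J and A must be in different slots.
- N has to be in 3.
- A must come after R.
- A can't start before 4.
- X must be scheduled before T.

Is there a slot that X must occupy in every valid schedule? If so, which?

X's window is 2–3.
N is fixed at 3, and X can't share a slot with N.
So X must be 2.

2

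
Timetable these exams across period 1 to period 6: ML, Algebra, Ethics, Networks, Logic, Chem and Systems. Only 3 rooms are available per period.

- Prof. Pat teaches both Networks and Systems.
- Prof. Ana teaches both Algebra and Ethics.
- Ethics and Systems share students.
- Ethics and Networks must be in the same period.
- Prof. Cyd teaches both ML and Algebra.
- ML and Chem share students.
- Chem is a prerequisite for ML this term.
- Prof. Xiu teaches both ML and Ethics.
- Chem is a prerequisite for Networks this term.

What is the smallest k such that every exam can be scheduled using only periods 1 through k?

The precedence chain requires at least 2 distinct periods.
With at most 3 per period and 7 exams, at least 3 periods are needed.
3 works (last occupied period: period 3): for example Chem in period 1; Logic in period 1; Ethics in period 3; Systems in period 2; Networks in period 3; ML in period 2; Algebra in period 1.

3 periods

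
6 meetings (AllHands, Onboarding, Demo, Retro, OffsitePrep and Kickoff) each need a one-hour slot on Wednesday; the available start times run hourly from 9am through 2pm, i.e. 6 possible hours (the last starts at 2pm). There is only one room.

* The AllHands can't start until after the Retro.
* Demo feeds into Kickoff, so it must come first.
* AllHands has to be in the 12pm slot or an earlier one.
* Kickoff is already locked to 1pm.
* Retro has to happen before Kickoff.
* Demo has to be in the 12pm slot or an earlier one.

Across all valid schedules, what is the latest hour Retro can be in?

11am

Downstream work caps Retro at 11am.
Retro at 11am is achievable: Kickoff=1pm; Retro=11am; OffsitePrep=2pm; Onboarding=10am; AllHands=12pm; Demo=9am.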